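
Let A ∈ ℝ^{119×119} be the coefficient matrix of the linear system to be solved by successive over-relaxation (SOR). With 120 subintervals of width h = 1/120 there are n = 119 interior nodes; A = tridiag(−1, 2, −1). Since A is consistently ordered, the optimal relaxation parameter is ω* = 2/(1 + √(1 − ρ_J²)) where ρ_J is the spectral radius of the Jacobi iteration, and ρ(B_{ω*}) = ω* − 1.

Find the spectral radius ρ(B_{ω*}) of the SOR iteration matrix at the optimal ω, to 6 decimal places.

[ρ_J] n=119: ρ(B_J) = cos(π/(n+1)) = cos(π/120) = 0.999657.
root = sin(π/120) = 0.0261769  (since 1−cos² = sin²).
So ω* = 2/1.0261769 = 1.948982 (Young).
At ω = 1.948982 every |λ(B_ω)| = ω−1, so ρ_SOR = 0.948982.

ρ_SOR = 0.948982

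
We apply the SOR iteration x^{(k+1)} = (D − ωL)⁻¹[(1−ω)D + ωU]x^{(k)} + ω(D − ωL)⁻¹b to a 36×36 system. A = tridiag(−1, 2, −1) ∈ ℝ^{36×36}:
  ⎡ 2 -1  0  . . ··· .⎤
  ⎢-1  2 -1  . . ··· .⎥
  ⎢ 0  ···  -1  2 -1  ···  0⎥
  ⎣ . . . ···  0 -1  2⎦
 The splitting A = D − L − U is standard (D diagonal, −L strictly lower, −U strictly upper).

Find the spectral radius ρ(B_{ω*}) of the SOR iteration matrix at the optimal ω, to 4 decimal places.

ρ_SOR = 0.8436

[ρ_J] n=36: ρ(B_J) = cos(π/(n+1)) = cos(π/37) = 0.9964.
1 − cos²(π/37) = sin²(π/37) ⇒ √(1−ρ_J²) = sin(π/37) = 0.08481.
ω* = 2 / (1 + 0.08481) = 2 / 1.08481 ≈ 1.8436.
ρ_SOR = ω* − 1 = 1.8436 − 1 = 0.8436.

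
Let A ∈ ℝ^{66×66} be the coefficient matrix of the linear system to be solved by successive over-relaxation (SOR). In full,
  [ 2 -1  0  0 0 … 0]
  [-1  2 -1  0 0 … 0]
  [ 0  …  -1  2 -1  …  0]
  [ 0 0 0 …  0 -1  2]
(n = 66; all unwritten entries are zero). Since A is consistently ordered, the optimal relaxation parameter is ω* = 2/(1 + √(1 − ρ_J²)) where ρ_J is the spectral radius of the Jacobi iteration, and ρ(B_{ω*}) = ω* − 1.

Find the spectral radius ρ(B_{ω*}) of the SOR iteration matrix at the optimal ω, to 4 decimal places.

ρ_J = max_k |cos(kπ/67)| = cos(π/67) = 0.9989
root = sin(π/67) = 0.04687  (since 1−cos² = sin²).
Then 2/(1+√(1−ρ_J²)) = 2/(1+0.04687); ω* = 2/1.04687 = 1.9105.
ρ_SOR = ω* − 1 ≈ 0.9105.

ρ_SOR = 0.9105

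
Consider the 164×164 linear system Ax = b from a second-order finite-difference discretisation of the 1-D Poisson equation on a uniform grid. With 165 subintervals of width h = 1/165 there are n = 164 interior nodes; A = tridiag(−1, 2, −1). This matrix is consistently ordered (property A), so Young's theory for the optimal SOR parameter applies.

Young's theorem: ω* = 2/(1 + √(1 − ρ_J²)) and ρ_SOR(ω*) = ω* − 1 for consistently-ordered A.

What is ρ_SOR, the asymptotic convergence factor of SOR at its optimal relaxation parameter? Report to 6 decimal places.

ρ_SOR = 0.962634

ρ_J = max_k |cos(kπ/165)| = cos(π/165) = 0.999819
root = sin(π/165) = 0.0190388  (since 1−cos² = sin²).
Then 2/(1+√(1−ρ_J²)) = 2/(1+0.0190388); ω* = 2/1.0190388 = 1.962634.
ρ(B_{ω*}) = ω*−1 = 0.962634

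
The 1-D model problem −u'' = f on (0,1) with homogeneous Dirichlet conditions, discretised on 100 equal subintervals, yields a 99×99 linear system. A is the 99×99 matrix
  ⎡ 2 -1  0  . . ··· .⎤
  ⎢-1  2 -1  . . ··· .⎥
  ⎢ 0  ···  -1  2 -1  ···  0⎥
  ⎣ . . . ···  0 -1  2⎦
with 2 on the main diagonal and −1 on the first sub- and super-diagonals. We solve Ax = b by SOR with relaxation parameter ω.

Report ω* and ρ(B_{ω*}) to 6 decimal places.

ω* = 1.939092, ρ_SOR = 0.939092

n=99: λ(B_J) = 1 − λ(A)/2 = cos(kπ/100); k=1 gives ρ_J = 0.999507.
√(1−ρ_J²) simplifies to sin(π/100) = 0.0314108.
Then 2/(1+√(1−ρ_J²)) = 2/(1+0.0314108); ω* = 2/1.0314108 = 1.939092.
ρ_SOR = ω* − 1 ≈ 0.939092.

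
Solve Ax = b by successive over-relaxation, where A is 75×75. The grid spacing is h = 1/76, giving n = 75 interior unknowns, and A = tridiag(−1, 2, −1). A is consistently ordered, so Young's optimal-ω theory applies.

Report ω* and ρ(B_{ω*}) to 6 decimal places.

ω* = 1.920630, ρ_SOR = 0.920630

½·tridiag(1,0,1) at n=75: λ_k = cos(kπ/76); max |λ| at k=1 ⇒ ρ_J = cos(π/76) ≈ 0.999146.
1 − cos²(π/76) = sin²(π/76) ⇒ √(1−ρ_J²) = sin(π/76) = 0.0413250.
ω* = 2/(1 + 0.0413250) = 2/1.0413250 = 1.920630.
ρ_SOR = ω* − 1 ≈ 0.920630.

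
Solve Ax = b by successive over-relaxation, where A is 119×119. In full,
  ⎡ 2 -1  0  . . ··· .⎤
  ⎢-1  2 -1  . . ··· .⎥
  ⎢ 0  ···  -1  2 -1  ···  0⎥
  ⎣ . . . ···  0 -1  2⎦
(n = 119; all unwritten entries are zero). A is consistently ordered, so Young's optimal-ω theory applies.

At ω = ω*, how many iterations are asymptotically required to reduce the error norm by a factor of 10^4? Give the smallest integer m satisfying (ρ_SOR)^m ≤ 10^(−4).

m = 176

[ρ_J] n=119: ρ(B_J) = cos(π/(n+1)) = cos(π/120) = 0.9996573.
√(1−ρ_J²) simplifies to sin(π/120) = 0.0261769.
ω* = 2/(1+0.0261769) = 1.9489817
[ρ_SOR] ω* − 1 = 0.9489817.
4·ln10 = 9.21034; −ln(0.9489817) = 0.0523658; m = ⌈9.21034/0.0523658⌉ = ⌈175.885⌉ = 176.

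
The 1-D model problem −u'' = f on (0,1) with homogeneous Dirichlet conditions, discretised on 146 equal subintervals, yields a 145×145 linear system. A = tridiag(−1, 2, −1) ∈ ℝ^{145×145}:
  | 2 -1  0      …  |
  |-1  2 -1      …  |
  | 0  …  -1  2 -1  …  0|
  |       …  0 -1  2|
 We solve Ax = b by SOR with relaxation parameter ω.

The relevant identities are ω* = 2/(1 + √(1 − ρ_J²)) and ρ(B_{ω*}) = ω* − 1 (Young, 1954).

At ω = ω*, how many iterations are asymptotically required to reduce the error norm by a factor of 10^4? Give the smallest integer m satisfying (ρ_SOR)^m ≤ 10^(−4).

m = 215

With n=145, ρ(Jacobi) = cos(π/146) = 0.9997685.
root = sin(π/146) = 0.0215161  (since 1−cos² = sin²).
ω* = 2/(1+0.0215161) = 1.9578742
At ω = 1.9578742 every |λ(B_ω)| = ω−1, so ρ_SOR = 0.9578742.
(0.9578742)^m ≤ 10^{−4}  ⇒  m·ln(0.9578742) ≤ −4·ln10  ⇒  m ≥ 214.001  ⇒  m = 215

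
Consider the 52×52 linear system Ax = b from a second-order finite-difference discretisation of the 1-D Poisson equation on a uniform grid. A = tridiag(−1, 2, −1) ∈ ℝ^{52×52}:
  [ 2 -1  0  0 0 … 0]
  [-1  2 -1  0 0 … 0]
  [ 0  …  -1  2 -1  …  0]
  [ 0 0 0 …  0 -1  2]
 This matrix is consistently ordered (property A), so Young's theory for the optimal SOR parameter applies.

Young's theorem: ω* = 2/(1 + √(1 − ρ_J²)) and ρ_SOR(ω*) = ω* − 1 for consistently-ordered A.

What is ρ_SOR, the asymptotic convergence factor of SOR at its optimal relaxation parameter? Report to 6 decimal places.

n=52: λ(B_J) = 1 − λ(A)/2 = cos(kπ/53); k=1 gives ρ_J = 0.998244.
1 − cos²(π/53) = sin²(π/53) ⇒ √(1−ρ_J²) = sin(π/53) = 0.0592406.
[ω*] 2 ÷ (1 + 0.0592406) = 2 ÷ 1.0592406 = 1.888145.
[ρ_SOR] ω* − 1 = 0.888145.

ρ_SOR = 0.888145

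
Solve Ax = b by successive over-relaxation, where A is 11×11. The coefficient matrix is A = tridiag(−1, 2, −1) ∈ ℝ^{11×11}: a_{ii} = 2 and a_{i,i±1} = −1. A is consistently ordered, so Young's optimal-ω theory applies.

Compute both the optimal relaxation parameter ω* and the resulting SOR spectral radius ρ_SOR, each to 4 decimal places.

n=11: λ(B_J) = 1 − λ(A)/2 = cos(kπ/12); k=1 gives ρ_J = 0.9659.
root = sin(π/12) = 0.25882  (since 1−cos² = sin²).
ω* = 2 / (1 + 0.25882) = 2 / 1.25882 ≈ 1.5888.
Hence ρ(B_{ω*}) = 1.5888 − 1 = 0.5888.

ω* = 1.5888, ρ_SOR = 0.5888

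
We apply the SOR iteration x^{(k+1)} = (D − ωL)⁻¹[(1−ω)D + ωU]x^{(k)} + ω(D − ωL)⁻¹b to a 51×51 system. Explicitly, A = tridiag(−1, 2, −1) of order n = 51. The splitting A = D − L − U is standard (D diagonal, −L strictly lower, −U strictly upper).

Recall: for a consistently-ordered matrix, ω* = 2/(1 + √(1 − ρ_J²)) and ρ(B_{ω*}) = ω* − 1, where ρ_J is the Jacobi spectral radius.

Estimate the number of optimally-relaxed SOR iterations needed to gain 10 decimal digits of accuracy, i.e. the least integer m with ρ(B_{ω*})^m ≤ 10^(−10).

spectrum of D⁻¹(L+U) = {cos(kπ/52) : 1≤k≤51}; ρ_J = cos(π/52) = 0.9981756.
√(1−ρ_J²) = |sin(π/52)| = 0.0603785
Young: ω* = 2/(1+√(1−ρ_J²)) = 2/(1+0.0603785) = 2/1.0603785 = 1.8861190.
ρ(B_{ω*}) = ω*−1 = 0.8861190
10·ln10 = 23.0259; −ln(0.8861190) = 0.120904; m = ⌈23.0259/0.120904⌉ = ⌈190.448⌉ = 191.

m = 191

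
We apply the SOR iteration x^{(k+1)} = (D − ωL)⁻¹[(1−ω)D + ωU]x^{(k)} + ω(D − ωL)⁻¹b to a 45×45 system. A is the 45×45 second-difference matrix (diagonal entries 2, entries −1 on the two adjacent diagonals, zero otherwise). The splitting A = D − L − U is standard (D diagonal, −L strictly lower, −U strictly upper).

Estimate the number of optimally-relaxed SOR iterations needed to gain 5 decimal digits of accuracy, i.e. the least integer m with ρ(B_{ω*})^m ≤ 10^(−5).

m = 85

ρ_J = max_k |cos(kπ/46)| = cos(π/46) = 0.9976688
√(1−ρ_J²) simplifies to sin(π/46) = 0.0682424.
ω* = 2/(1 + 0.0682424) = 2/1.0682424 = 1.8722342.
[ρ_SOR] ω* − 1 = 0.8722342.
Need (0.8722342)^m ≤ 10^(−5): m ≥ 5·ln10/|ln 0.8722342| = 11.5129/0.136697 = 84.222 ⇒ m = 85.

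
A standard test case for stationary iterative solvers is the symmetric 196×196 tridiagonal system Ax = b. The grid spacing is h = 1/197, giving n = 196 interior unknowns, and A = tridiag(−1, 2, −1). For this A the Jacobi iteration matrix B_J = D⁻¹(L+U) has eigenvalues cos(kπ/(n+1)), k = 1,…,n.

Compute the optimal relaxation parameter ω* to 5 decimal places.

ω* = 1.96861

ρ_J = max_k |cos(kπ/197)| = cos(π/197) = 0.99987
√(1−ρ_J²) simplifies to sin(π/197) = 0.015946.
Then 2/(1+√(1−ρ_J²)) = 2/(1+0.015946); ω* = 2/1.015946 = 1.96861.
At ω = 1.96861 every |λ(B_ω)| = ω−1, so ρ_SOR = 0.96861.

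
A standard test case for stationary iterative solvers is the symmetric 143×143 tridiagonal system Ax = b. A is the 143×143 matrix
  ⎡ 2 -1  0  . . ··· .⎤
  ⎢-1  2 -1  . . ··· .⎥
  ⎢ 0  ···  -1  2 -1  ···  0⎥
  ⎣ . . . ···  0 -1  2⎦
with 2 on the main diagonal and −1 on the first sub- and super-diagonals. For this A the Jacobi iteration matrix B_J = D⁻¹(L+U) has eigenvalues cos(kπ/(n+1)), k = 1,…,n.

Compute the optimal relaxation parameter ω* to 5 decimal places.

With n=143, ρ(Jacobi) = cos(π/144) = 0.99976.
√(1−ρ_J²) simplifies to sin(π/144) = 0.021815.
Young: ω* = 2/(1+√(1−ρ_J²)) = 2/(1+0.021815) = 2/1.021815 = 1.95730.
and ρ(B_{ω*}) = 1.95730 − 1 = 0.95730.

ω* = 1.95730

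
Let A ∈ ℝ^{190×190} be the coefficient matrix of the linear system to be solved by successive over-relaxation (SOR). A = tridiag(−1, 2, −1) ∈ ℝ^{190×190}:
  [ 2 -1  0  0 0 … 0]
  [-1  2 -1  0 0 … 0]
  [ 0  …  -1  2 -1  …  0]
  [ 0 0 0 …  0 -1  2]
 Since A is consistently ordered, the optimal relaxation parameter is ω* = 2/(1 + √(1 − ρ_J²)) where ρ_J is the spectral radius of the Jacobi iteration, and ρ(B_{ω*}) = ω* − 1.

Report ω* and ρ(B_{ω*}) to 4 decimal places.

ω* = 1.9676, ρ_SOR = 0.9676

B_J for the 190×190 system has eigenvalues cos(kπ/191); ρ_J = cos(π/191) = 0.9999.
1 − cos²(π/191) = sin²(π/191) ⇒ √(1−ρ_J²) = sin(π/191) = 0.01645.
Young: ω* = 2/(1+√(1−ρ_J²)) = 2/(1+0.01645) = 2/1.01645 = 1.9676.
ρ_SOR = ω* − 1 ≈ 0.9676.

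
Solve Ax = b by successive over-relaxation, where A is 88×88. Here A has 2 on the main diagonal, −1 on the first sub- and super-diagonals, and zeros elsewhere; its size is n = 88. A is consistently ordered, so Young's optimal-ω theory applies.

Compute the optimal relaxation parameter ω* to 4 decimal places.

n=88: λ(B_J) = 1 − λ(A)/2 = cos(kπ/89); k=1 gives ρ_J = 0.9994.
root = sin(π/89) = 0.03529  (since 1−cos² = sin²).
[ω*] 2 ÷ (1 + 0.03529) = 2 ÷ 1.03529 = 1.9318.
ρ(B_{ω*}) = ω*−1 = 0.9318

ω* = 1.9318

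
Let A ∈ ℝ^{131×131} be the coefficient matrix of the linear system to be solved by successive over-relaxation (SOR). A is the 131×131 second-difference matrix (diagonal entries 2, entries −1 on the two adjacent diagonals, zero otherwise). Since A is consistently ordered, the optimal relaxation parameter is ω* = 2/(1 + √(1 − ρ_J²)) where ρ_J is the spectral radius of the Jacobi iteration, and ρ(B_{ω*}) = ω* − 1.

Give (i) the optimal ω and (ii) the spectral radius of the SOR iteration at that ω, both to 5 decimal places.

spectrum of D⁻¹(L+U) = {cos(kπ/132) : 1≤k≤131}; ρ_J = cos(π/132) = 0.99972.
√(1 − cos²(π/132)) = sin(π/132) ≈ 0.023798.
ω* = 2 / (1 + 0.023798) = 2 / 1.023798 ≈ 1.95351.
and ρ(B_{ω*}) = 1.95351 − 1 = 0.95351.

ω* = 1.95351, ρ_SOR = 0.95351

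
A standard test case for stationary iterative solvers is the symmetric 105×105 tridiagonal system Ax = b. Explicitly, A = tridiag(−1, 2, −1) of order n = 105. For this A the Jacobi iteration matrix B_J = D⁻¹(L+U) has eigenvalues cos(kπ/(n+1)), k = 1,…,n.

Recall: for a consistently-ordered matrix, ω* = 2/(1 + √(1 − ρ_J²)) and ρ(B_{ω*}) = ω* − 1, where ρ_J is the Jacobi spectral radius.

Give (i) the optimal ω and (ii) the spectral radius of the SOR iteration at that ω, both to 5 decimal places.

ω* = 1.94244, ρ_SOR = 0.94244

With n=105, ρ(Jacobi) = cos(π/106) = 0.99956.
root = sin(π/106) = 0.029633  (since 1−cos² = sin²).
Then 2/(1+√(1−ρ_J²)) = 2/(1+0.029633); ω* = 2/1.029633 = 1.94244.
Hence ρ(B_{ω*}) = 1.94244 − 1 = 0.94244.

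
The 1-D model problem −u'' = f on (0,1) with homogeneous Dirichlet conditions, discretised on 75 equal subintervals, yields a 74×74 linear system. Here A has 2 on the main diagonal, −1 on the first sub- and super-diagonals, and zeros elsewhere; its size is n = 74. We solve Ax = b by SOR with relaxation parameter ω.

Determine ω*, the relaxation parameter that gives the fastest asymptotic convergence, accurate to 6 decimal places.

ω* = 1.919615

spectrum of D⁻¹(L+U) = {cos(kπ/75) : 1≤k≤74}; ρ_J = cos(π/75) = 0.999123.
root = sin(π/75) = 0.0418757  (since 1−cos² = sin²).
ω* = 2 / (1 + 0.0418757) = 2 / 1.0418757 ≈ 1.919615.
ρ_SOR = ω* − 1 = 1.919615 − 1 = 0.919615.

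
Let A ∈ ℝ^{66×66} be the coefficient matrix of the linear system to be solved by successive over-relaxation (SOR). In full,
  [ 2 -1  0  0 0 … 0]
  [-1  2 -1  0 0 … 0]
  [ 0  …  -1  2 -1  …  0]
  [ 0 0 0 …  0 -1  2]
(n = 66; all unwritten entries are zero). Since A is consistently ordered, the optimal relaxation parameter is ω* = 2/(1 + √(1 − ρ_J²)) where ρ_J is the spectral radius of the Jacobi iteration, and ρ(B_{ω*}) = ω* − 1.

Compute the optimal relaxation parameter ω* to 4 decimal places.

ω* = 1.9105

ρ_J = max_k |cos(kπ/67)| = cos(π/67) = 0.9989
√(1−ρ_J²) simplifies to sin(π/67) = 0.04687.
So ω* = 2/1.04687 = 1.9105 (Young).
At ω = 1.9105 every |λ(B_ω)| = ω−1, so ρ_SOR = 0.9105.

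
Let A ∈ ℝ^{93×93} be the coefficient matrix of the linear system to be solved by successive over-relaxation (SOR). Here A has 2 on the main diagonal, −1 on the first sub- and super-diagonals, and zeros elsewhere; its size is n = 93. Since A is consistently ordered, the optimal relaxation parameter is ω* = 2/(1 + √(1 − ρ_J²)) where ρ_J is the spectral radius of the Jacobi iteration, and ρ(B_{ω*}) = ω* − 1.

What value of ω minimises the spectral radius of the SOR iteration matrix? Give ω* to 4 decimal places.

ω* = 1.9353

spectrum of D⁻¹(L+U) = {cos(kπ/94) : 1≤k≤93}; ρ_J = cos(π/94) = 0.9994.
1 − cos²(π/94) = sin²(π/94) ⇒ √(1−ρ_J²) = sin(π/94) = 0.03341.
ω* = 2/(1+0.03341) = 1.9353
At ω = 1.9353 every |λ(B_ω)| = ω−1, so ρ_SOR = 0.9353.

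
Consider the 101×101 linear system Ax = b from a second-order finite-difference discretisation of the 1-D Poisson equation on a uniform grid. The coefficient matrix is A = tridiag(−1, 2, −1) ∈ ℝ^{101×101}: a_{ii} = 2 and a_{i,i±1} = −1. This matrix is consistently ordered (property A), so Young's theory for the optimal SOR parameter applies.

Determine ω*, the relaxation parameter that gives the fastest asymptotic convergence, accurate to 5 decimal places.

ω* = 1.94025

ρ_J = max_k |cos(kπ/102)| = cos(π/102) = 0.99953
root = sin(π/102) = 0.030795  (since 1−cos² = sin²).
So ω* = 2/1.030795 = 1.94025 (Young).
At ω = 1.94025 every |λ(B_ω)| = ω−1, so ρ_SOR = 0.94025.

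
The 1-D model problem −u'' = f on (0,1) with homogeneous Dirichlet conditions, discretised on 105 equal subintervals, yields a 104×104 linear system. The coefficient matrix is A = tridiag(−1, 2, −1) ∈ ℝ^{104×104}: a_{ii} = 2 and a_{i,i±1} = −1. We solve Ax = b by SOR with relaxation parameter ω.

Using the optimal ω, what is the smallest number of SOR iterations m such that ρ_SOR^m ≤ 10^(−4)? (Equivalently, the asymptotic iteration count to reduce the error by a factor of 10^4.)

With n=104, ρ(Jacobi) = cos(π/105) = 0.9995524.
√(1−ρ_J²) simplifies to sin(π/105) = 0.0299155.
So ω* = 2/1.0299155 = 1.9419069 (Young).
ρ_SOR = ω* − 1 ≈ 0.9419069.
ρ_SOR^m ≤ 10^(−4) ⇔ m ≥ 4·ln10/(−ln 0.9419069) = 9.21034/0.0598488 = 153.893; m = ⌈153.893⌉ = 154.

m = 154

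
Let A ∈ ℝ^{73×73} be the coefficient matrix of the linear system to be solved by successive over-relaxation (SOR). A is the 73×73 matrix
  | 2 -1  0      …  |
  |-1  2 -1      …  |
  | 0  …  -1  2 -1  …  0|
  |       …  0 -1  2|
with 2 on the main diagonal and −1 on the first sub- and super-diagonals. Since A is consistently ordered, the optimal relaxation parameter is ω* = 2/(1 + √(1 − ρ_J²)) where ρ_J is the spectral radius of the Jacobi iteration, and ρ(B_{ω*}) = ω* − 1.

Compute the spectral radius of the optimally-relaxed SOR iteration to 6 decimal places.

With n=73, ρ(Jacobi) = cos(π/74) = 0.999099.
√(1−ρ_J²) simplifies to sin(π/74) = 0.0424412.
ω* = 2 / (1 + 0.0424412) = 2 / 1.0424412 ≈ 1.918573.
and ρ(B_{ω*}) = 1.918573 − 1 = 0.918573.

ρ_SOR = 0.918573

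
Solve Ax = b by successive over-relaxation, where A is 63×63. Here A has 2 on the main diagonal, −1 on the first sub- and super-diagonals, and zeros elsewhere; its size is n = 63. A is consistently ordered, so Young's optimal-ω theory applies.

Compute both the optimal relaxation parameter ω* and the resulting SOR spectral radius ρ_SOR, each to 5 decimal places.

ω* = 1.90645, ρ_SOR = 0.90645

n=63: λ(B_J) = 1 − λ(A)/2 = cos(kπ/64); k=1 gives ρ_J = 0.99880.
1 − cos²(π/64) = sin²(π/64) ⇒ √(1−ρ_J²) = sin(π/64) = 0.049068.
Then 2/(1+√(1−ρ_J²)) = 2/(1+0.049068); ω* = 2/1.049068 = 1.90645.
ρ_SOR = ω* − 1 ≈ 0.90645.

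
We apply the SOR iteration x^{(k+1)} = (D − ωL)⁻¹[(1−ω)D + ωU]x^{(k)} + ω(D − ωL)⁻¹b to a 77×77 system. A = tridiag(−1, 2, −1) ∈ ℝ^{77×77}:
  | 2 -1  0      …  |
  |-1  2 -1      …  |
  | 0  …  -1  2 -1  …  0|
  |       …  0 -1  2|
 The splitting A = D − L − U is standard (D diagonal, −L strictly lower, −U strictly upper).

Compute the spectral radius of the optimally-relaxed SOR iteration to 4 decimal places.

With n=77, ρ(Jacobi) = cos(π/78) = 0.9992.
√(1−ρ_J²) = |sin(π/78)| = 0.04027
[ω*] 2 ÷ (1 + 0.04027) = 2 ÷ 1.04027 = 1.9226.
At ω = 1.9226 every |λ(B_ω)| = ω−1, so ρ_SOR = 0.9226.

ρ_SOR = 0.9226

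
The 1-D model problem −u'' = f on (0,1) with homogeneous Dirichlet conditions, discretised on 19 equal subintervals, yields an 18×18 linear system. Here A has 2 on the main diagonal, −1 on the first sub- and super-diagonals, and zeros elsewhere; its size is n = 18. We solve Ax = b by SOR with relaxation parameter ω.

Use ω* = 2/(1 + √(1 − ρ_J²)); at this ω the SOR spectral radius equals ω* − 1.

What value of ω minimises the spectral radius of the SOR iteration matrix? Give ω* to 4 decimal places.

B_J for the 18×18 system has eigenvalues cos(kπ/19); ρ_J = cos(π/19) = 0.9864.
1 − cos²(π/19) = sin²(π/19) ⇒ √(1−ρ_J²) = sin(π/19) = 0.16459.
Then 2/(1+√(1−ρ_J²)) = 2/(1+0.16459); ω* = 2/1.16459 = 1.7173.
Hence ρ(B_{ω*}) = 1.7173 − 1 = 0.7173.

ω* = 1.7173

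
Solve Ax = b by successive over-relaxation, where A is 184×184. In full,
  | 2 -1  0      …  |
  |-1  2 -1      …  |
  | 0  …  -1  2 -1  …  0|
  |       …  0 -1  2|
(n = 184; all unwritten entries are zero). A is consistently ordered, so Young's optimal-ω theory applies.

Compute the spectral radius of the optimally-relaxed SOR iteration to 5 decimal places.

ρ_J = max_k |cos(kπ/185)| = cos(π/185) = 0.99986
√(1−ρ_J²) simplifies to sin(π/185) = 0.016981.
So ω* = 2/1.016981 = 1.96661 (Young).
ρ(B_{ω*}) = ω*−1 = 0.96661

ρ_SOR = 0.96661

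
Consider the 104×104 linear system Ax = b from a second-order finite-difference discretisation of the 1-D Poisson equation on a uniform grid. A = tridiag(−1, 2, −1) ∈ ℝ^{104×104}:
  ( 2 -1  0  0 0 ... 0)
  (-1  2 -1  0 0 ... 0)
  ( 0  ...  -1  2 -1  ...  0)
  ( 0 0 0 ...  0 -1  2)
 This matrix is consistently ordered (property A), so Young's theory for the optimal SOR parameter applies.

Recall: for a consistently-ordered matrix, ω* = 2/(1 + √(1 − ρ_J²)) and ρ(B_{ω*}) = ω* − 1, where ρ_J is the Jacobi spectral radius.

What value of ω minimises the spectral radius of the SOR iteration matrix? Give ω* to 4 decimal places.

ω* = 1.9419

n=104: λ(B_J) = 1 − λ(A)/2 = cos(kπ/105); k=1 gives ρ_J = 0.9996.
root = sin(π/105) = 0.02992  (since 1−cos² = sin²).
So ω* = 2/1.02992 = 1.9419 (Young).
ρ_SOR = ω* − 1 ≈ 0.9419.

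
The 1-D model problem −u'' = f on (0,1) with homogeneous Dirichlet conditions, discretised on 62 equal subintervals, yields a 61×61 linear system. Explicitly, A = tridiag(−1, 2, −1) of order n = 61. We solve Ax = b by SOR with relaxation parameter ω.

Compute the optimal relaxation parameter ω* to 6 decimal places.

[ρ_J] n=61: ρ(B_J) = cos(π/(n+1)) = cos(π/62) = 0.998717.
√(1−ρ_J²) simplifies to sin(π/62) = 0.0506492.
ω* = 2 / (1 + 0.0506492) = 2 / 1.0506492 ≈ 1.903585.
and ρ(B_{ω*}) = 1.903585 − 1 = 0.903585.

ω* = 1.903585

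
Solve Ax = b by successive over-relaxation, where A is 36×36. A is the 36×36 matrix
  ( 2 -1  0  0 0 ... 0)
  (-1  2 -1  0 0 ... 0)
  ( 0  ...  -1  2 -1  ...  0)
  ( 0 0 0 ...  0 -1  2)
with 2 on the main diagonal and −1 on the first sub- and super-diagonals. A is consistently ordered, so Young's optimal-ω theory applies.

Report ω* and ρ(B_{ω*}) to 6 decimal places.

[ρ_J] n=36: ρ(B_J) = cos(π/(n+1)) = cos(π/37) = 0.996397.
root = sin(π/37) = 0.0848059  (since 1−cos² = sin²).
So ω* = 2/1.0848059 = 1.843648 (Young).
[ρ_SOR] ω* − 1 = 0.843648.

ω* = 1.843648, ρ_SOR = 0.843648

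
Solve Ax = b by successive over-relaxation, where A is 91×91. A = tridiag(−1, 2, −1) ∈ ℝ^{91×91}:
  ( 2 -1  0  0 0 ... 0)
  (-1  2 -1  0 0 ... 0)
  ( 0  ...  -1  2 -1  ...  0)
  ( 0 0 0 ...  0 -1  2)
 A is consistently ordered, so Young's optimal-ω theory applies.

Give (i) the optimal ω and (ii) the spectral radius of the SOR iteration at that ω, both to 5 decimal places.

n=91: λ(B_J) = 1 − λ(A)/2 = cos(kπ/92); k=1 gives ρ_J = 0.99942.
1 − cos²(π/92) = sin²(π/92) ⇒ √(1−ρ_J²) = sin(π/92) = 0.034141.
So ω* = 2/1.034141 = 1.93397 (Young).
Hence ρ(B_{ω*}) = 1.93397 − 1 = 0.93397.

ω* = 1.93397, ρ_SOR = 0.93397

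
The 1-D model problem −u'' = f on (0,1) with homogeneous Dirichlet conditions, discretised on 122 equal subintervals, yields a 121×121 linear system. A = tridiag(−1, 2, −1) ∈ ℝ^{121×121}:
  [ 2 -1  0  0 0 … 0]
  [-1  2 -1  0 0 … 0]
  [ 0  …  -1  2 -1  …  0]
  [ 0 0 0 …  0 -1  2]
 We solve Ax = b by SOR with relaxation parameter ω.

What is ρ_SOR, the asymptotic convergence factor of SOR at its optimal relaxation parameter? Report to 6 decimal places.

ρ_SOR = 0.949797

n=121: λ(B_J) = 1 − λ(A)/2 = cos(kπ/122); k=1 gives ρ_J = 0.999668.
1 − cos²(π/122) = sin²(π/122) ⇒ √(1−ρ_J²) = sin(π/122) = 0.0257479.
Then 2/(1+√(1−ρ_J²)) = 2/(1+0.0257479); ω* = 2/1.0257479 = 1.949797.
ρ_SOR = ω* − 1 ≈ 0.949797.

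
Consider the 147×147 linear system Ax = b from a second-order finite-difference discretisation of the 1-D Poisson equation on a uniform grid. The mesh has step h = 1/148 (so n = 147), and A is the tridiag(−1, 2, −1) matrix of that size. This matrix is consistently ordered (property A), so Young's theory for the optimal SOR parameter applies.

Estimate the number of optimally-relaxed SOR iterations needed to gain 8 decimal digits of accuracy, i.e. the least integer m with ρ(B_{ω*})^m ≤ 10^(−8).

With n=147, ρ(Jacobi) = cos(π/148) = 0.9997747.
√(1−ρ_J²) simplifies to sin(π/148) = 0.0212254.
ω* = 2 / (1 + 0.0212254) = 2 / 1.0212254 ≈ 1.9584315.
[ρ_SOR] ω* − 1 = 0.9584315.
(0.9584315)^m ≤ 10^{−8}  ⇒  m·ln(0.9584315) ≤ −8·ln10  ⇒  m ≥ 433.865  ⇒  m = 434

m = 434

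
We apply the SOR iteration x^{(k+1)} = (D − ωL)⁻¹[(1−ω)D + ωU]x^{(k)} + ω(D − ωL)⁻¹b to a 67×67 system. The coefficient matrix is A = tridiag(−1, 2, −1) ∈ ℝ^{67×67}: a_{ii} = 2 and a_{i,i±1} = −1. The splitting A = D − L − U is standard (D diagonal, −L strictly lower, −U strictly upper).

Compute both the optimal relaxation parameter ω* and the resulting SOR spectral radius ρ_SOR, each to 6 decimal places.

ω* = 1.911711, ρ_SOR = 0.911711

[ρ_J] n=67: ρ(B_J) = cos(π/(n+1)) = cos(π/68) = 0.998933.
√(1−ρ_J²) = |sin(π/68)| = 0.0461835
[ω*] 2 ÷ (1 + 0.0461835) = 2 ÷ 1.0461835 = 1.911711.
ρ_SOR = ω* − 1 = 1.911711 − 1 = 0.911711.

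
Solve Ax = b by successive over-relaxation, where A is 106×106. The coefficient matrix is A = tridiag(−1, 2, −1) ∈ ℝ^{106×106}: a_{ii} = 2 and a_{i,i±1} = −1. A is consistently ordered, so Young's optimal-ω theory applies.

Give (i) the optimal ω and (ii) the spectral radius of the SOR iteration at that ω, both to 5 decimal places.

ω* = 1.94296, ρ_SOR = 0.94296

With n=106, ρ(Jacobi) = cos(π/107) = 0.99957.
√(1−ρ_J²) simplifies to sin(π/107) = 0.029356.
ω* = 2/(1+0.029356) = 1.94296
Hence ρ(B_{ω*}) = 1.94296 − 1 = 0.94296.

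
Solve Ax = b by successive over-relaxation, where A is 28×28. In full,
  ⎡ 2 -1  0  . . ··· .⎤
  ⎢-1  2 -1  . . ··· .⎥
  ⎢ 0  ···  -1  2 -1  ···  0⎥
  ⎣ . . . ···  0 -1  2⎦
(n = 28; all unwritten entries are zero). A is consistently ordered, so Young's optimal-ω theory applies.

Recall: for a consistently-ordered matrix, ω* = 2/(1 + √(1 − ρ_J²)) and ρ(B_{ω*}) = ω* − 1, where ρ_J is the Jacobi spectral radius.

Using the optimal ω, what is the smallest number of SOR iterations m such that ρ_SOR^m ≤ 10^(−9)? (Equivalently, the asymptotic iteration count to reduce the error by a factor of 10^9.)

m = 96

½·tridiag(1,0,1) at n=28: λ_k = cos(kπ/29); max |λ| at k=1 ⇒ ρ_J = cos(π/29) ≈ 0.9941380.
√(1 − cos²(π/29)) = sin(π/29) ≈ 0.1081190.
[ω*] 2 ÷ (1 + 0.1081190) = 2 ÷ 1.1081190 = 1.8048603.
and ρ(B_{ω*}) = 1.8048603 − 1 = 0.8048603.
m ≥ 9·ln10 / (−ln 0.8048603) = 95.461; smallest integer m = 96.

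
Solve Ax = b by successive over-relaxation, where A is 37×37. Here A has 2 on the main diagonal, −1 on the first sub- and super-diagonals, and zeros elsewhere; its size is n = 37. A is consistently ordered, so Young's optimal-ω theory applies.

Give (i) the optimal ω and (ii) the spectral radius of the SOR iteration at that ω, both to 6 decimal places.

ω* = 1.847440, ρ_SOR = 0.847440

spectrum of D⁻¹(L+U) = {cos(kπ/38) : 1≤k≤37}; ρ_J = cos(π/38) = 0.996584.
√(1−ρ_J²) = |sin(π/38)| = 0.0825793
So ω* = 2/1.0825793 = 1.847440 (Young).
ρ(B_{ω*}) = ω*−1 = 0.847440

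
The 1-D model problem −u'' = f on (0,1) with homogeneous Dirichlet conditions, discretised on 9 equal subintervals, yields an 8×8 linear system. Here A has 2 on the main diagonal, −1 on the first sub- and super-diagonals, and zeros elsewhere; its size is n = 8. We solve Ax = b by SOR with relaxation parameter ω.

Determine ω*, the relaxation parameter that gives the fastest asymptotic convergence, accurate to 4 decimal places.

ω* = 1.4903

[ρ_J] n=8: ρ(B_J) = cos(π/(n+1)) = cos(π/9) = 0.9397.
1 − cos²(π/9) = sin²(π/9) ⇒ √(1−ρ_J²) = sin(π/9) = 0.34202.
ω* = 2 / (1 + 0.34202) = 2 / 1.34202 ≈ 1.4903.
At ω = 1.4903 every |λ(B_ω)| = ω−1, so ρ_SOR = 0.4903.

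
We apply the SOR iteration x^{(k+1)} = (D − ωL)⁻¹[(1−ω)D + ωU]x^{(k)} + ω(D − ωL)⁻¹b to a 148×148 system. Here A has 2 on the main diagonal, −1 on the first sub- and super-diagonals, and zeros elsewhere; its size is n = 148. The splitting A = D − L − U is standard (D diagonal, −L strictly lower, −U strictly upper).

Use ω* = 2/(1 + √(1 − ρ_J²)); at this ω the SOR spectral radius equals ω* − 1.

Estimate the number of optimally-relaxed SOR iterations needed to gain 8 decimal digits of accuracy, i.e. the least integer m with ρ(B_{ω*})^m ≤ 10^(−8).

m = 437

spectrum of D⁻¹(L+U) = {cos(kπ/149) : 1≤k≤148}; ρ_J = cos(π/149) = 0.9997777.
√(1−ρ_J²) simplifies to sin(π/149) = 0.0210830.
[ω*] 2 ÷ (1 + 0.0210830) = 2 ÷ 1.0210830 = 1.9587046.
[ρ_SOR] ω* − 1 = 0.9587046.
ρ_SOR^m ≤ 10^(−8) ⇔ m ≥ 8·ln10/(−ln 0.9587046) = 18.4207/0.0421723 = 436.796; m = ⌈436.796⌉ = 437.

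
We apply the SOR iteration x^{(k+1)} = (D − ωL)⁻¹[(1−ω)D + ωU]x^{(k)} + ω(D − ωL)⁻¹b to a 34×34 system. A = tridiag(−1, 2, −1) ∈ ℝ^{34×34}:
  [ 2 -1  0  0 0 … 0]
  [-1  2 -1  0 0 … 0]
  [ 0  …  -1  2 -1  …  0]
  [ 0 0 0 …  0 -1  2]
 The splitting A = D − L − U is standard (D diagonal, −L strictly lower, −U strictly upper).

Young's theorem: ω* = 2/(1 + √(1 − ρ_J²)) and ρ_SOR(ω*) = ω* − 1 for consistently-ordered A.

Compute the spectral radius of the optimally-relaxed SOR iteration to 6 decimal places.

ρ_SOR = 0.835470

n=34: λ(B_J) = 1 − λ(A)/2 = cos(kπ/35); k=1 gives ρ_J = 0.995974.
√(1−ρ_J²) simplifies to sin(π/35) = 0.0896393.
[ω*] 2 ÷ (1 + 0.0896393) = 2 ÷ 1.0896393 = 1.835470.
[ρ_SOR] ω* − 1 = 0.835470.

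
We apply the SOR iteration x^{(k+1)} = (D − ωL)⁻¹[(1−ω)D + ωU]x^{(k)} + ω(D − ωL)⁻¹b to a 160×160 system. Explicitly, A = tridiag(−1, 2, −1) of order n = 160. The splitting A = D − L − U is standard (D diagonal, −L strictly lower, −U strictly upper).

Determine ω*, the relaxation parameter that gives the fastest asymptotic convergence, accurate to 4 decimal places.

ω* = 1.9617

spectrum of D⁻¹(L+U) = {cos(kπ/161) : 1≤k≤160}; ρ_J = cos(π/161) = 0.9998.
√(1−ρ_J²) simplifies to sin(π/161) = 0.01951.
ω* = 2 / (1 + 0.01951) = 2 / 1.01951 ≈ 1.9617.
Hence ρ(B_{ω*}) = 1.9617 − 1 = 0.9617.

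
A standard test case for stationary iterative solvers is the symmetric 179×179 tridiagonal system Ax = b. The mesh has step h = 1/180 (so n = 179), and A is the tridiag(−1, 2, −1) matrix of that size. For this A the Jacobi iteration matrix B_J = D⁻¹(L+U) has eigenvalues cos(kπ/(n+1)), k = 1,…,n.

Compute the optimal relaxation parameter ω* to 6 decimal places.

ρ_J = max_k |cos(kπ/180)| = cos(π/180) = 0.999848
√(1−ρ_J²) = |sin(π/180)| = 0.0174524
ω* = 2/(1 + 0.0174524) = 2/1.0174524 = 1.965694.
At ω = 1.965694 every |λ(B_ω)| = ω−1, so ρ_SOR = 0.965694.

ω* = 1.965694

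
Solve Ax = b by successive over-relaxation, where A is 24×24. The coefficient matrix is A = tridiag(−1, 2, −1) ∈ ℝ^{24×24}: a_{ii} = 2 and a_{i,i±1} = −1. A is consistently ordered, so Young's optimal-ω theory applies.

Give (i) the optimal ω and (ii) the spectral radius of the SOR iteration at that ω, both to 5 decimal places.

n=24: λ(B_J) = 1 − λ(A)/2 = cos(kπ/25); k=1 gives ρ_J = 0.99211.
√(1−ρ_J²) simplifies to sin(π/25) = 0.125333.
ω* = 2/(1+0.125333) = 1.77725
At ω = 1.77725 every |λ(B_ω)| = ω−1, so ρ_SOR = 0.77725.

ω* = 1.77725, ρ_SOR = 0.77725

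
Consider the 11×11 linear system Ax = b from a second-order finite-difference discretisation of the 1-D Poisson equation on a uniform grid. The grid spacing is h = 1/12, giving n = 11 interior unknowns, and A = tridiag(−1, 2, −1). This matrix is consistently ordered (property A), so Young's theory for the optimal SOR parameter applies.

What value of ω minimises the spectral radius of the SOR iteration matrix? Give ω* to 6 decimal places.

ω* = 1.588791

B_J for the 11×11 system has eigenvalues cos(kπ/12); ρ_J = cos(π/12) = 0.965926.
√(1−ρ_J²) simplifies to sin(π/12) = 0.2588190.
ω* = 2/(1 + 0.2588190) = 2/1.2588190 = 1.588791.
ρ(B_{ω*}) = ω*−1 = 0.588791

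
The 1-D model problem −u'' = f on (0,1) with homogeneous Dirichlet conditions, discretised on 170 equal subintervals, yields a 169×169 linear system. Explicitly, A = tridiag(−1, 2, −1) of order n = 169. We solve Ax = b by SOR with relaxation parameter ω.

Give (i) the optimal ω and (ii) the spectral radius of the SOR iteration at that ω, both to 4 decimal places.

½·tridiag(1,0,1) at n=169: λ_k = cos(kπ/170); max |λ| at k=1 ⇒ ρ_J = cos(π/170) ≈ 0.9998.
√(1−ρ_J²) simplifies to sin(π/170) = 0.01848.
ω* = 2/(1+0.01848) = 1.9637
[ρ_SOR] ω* − 1 = 0.9637.

ω* = 1.9637, ρ_SOR = 0.9637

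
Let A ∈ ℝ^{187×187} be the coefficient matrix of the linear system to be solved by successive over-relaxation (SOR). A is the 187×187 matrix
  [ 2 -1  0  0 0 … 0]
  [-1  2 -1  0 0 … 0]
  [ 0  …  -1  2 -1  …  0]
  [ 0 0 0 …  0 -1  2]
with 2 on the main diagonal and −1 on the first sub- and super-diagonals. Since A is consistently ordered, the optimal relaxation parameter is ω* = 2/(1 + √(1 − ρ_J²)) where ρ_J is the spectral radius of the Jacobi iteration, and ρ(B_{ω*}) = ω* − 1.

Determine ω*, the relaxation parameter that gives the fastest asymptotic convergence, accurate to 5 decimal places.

ω* = 1.96713

½·tridiag(1,0,1) at n=187: λ_k = cos(kπ/188); max |λ| at k=1 ⇒ ρ_J = cos(π/188) ≈ 0.99986.
√(1 − cos²(π/188)) = sin(π/188) ≈ 0.016710.
Then 2/(1+√(1−ρ_J²)) = 2/(1+0.016710); ω* = 2/1.016710 = 1.96713.
ρ(B_{ω*}) = ω*−1 = 0.96713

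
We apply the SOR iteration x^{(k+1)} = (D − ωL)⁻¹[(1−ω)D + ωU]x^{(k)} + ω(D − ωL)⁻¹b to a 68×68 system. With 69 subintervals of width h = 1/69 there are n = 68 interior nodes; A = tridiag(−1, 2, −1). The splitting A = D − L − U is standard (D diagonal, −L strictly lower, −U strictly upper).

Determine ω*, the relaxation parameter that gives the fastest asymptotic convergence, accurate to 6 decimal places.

ω* = 1.912934

½·tridiag(1,0,1) at n=68: λ_k = cos(kπ/69); max |λ| at k=1 ⇒ ρ_J = cos(π/69) ≈ 0.998964.
1 − cos²(π/69) = sin²(π/69) ⇒ √(1−ρ_J²) = sin(π/69) = 0.0455146.
ω* = 2/(1+0.0455146) = 1.912934
Hence ρ(B_{ω*}) = 1.912934 − 1 = 0.912934.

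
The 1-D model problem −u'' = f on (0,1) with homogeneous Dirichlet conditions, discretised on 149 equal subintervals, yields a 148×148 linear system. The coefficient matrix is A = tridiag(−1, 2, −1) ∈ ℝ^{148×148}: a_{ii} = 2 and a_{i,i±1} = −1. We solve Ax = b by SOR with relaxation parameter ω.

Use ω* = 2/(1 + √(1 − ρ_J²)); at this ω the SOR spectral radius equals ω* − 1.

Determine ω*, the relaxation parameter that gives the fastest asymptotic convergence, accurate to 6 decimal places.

ω* = 1.958705

[ρ_J] n=148: ρ(B_J) = cos(π/(n+1)) = cos(π/149) = 0.999778.
root = sin(π/149) = 0.0210830  (since 1−cos² = sin²).
So ω* = 2/1.0210830 = 1.958705 (Young).
Hence ρ(B_{ω*}) = 1.958705 − 1 = 0.958705.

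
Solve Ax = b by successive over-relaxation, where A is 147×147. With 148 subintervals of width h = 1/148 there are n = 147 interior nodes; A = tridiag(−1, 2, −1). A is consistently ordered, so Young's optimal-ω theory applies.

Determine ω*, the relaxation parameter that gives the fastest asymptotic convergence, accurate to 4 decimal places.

ω* = 1.9584

½·tridiag(1,0,1) at n=147: λ_k = cos(kπ/148); max |λ| at k=1 ⇒ ρ_J = cos(π/148) ≈ 0.9998.
√(1−ρ_J²) = |sin(π/148)| = 0.02123
Young: ω* = 2/(1+√(1−ρ_J²)) = 2/(1+0.02123) = 2/1.02123 = 1.9584.
and ρ(B_{ω*}) = 1.9584 − 1 = 0.9584.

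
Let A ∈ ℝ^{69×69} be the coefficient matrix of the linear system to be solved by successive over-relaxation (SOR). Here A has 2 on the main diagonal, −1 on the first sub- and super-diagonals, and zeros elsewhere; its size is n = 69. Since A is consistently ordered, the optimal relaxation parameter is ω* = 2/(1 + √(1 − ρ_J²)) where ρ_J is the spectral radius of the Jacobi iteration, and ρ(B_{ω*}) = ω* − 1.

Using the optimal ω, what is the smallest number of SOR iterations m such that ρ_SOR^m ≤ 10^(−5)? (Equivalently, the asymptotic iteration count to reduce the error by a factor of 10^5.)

m = 129

spectrum of D⁻¹(L+U) = {cos(kπ/70) : 1≤k≤69}; ρ_J = cos(π/70) = 0.9989931.
√(1−ρ_J²) = |sin(π/70)| = 0.0448648
Young: ω* = 2/(1+√(1−ρ_J²)) = 2/(1+0.0448648) = 2/1.0448648 = 1.9141232.
ρ_SOR = ω* − 1 = 1.9141232 − 1 = 0.9141232.
(0.9141232)^m ≤ 10^{−5}  ⇒  m·ln(0.9141232) ≤ −5·ln10  ⇒  m ≥ 128.220  ⇒  m = 129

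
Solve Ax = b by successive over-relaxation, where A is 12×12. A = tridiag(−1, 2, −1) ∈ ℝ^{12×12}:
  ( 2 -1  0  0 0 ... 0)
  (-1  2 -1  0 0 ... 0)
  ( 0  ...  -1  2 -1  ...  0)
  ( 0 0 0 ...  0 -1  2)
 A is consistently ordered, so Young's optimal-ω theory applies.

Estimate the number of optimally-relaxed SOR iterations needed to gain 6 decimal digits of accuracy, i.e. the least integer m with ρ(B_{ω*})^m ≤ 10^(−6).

m = 29

spectrum of D⁻¹(L+U) = {cos(kπ/13) : 1≤k≤12}; ρ_J = cos(π/13) = 0.9709418.
√(1−ρ_J²) = |sin(π/13)| = 0.2393157
ω* = 2 / (1 + 0.2393157) = 2 / 1.2393157 ≈ 1.6137938.
[ρ_SOR] ω* − 1 = 0.6137938.
ρ_SOR^m ≤ 10^(−6) ⇔ m ≥ 6·ln10/(−ln 0.6137938) = 13.8155/0.488096 = 28.305; m = ⌈28.305⌉ = 29.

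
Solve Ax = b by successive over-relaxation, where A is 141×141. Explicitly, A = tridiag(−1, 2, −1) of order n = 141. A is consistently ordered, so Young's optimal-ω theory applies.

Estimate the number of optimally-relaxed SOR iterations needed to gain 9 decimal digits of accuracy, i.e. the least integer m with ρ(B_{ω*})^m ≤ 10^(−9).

spectrum of D⁻¹(L+U) = {cos(kπ/142) : 1≤k≤141}; ρ_J = cos(π/142) = 0.9997553.
√(1−ρ_J²) simplifies to sin(π/142) = 0.0221221.
ω* = 2/(1+0.0221221) = 1.9567134
Hence ρ(B_{ω*}) = 1.9567134 − 1 = 0.9567134.
m ≥ 9·ln10 / (−ln 0.9567134) = 468.308; smallest integer m = 469.

m = 469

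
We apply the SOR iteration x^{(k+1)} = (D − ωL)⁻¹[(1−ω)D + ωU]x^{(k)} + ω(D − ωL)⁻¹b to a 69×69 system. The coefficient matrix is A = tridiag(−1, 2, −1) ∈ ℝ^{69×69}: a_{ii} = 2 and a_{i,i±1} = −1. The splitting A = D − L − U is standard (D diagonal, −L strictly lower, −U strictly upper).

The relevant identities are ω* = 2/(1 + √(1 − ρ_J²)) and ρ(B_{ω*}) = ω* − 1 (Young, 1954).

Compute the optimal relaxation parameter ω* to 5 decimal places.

spectrum of D⁻¹(L+U) = {cos(kπ/70) : 1≤k≤69}; ρ_J = cos(π/70) = 0.99899.
√(1 − cos²(π/70)) = sin(π/70) ≈ 0.044865.
ω* = 2 / (1 + 0.044865) = 2 / 1.044865 ≈ 1.91412.
[ρ_SOR] ω* − 1 = 0.91412.

ω* = 1.91412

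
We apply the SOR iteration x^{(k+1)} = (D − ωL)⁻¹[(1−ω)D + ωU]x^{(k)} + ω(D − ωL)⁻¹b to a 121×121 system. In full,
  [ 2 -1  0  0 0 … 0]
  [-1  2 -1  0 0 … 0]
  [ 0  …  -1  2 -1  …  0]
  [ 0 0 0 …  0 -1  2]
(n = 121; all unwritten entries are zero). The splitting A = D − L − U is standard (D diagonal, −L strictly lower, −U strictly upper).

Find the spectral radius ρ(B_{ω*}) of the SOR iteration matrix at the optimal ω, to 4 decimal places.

ρ_SOR = 0.9498

With n=121, ρ(Jacobi) = cos(π/122) = 0.9997.
1 − cos²(π/122) = sin²(π/122) ⇒ √(1−ρ_J²) = sin(π/122) = 0.02575.
ω* = 2/(1 + 0.02575) = 2/1.02575 = 1.9498.
ρ_SOR = ω* − 1 = 1.9498 − 1 = 0.9498.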